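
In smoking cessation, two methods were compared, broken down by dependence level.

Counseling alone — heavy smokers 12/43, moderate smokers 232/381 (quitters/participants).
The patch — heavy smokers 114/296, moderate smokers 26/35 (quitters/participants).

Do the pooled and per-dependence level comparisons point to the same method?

No

Heavy smokers: counseling alone 12/43 = 27.9%, the patch 114/296 = 38.5% → the patch
Moderate smokers: counseling alone 232/381 = 60.9%, the patch 26/35 = 74.3% → the patch
Overall: counseling alone 244/424 = 57.5%, the patch 140/331 = 42.3% → counseling alone
The patch wins each dependence group but counseling alone wins overall — the comparison reverses. The patch's participants skew toward heavy smokers, which has a lower base rate.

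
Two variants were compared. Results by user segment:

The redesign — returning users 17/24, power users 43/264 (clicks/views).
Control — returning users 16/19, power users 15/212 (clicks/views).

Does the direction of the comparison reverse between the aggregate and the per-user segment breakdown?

Returning users: the redesign 17/24 = 70.8%, Control 16/19 = 84.2% → Control
Power users: the redesign 43/264 = 16.3%, Control 15/212 = 7.1% → the redesign
Overall: the redesign 60/288 = 20.8%, Control 31/231 = 13.4% → the redesign
Neither sweeps: the redesign wins 1 of 2 groups, Control wins 1. The redesign wins overall but not every group — no Simpson reversal.

No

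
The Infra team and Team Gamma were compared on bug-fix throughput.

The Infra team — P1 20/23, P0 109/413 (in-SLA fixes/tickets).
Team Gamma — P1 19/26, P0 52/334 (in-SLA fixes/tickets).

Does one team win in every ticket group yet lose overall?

P1: the Infra team 20/23 = 87.0%, Team Gamma 19/26 = 73.1% → the Infra team
P0: the Infra team 109/413 = 26.4%, Team Gamma 52/334 = 15.6% → the Infra team
Overall: the Infra team 129/436 = 29.6%, Team Gamma 71/360 = 19.7% → the Infra team
The Infra team wins overall and in every ticket group — no reversal.

No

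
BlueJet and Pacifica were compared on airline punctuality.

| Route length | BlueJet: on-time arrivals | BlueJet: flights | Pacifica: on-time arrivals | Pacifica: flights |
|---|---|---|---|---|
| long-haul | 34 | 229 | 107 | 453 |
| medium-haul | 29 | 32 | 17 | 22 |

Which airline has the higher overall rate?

Long-haul: BlueJet 34/229 = 14.8%, Pacifica 107/453 = 23.6% → Pacifica
Medium-haul: BlueJet 29/32 = 90.6%, Pacifica 17/22 = 77.3% → BlueJet
Overall: BlueJet 63/261 = 24.1%, Pacifica 124/475 = 26.1% → Pacifica
(Neither sweeps every route group, but Pacifica has the higher pooled rate.)

Pacifica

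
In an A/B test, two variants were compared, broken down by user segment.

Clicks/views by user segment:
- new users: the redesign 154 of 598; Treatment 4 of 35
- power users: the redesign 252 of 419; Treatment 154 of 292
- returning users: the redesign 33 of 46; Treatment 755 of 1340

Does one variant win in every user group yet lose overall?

New users: the redesign 154/598 = 25.8%, Treatment 4/35 = 11.4% → the redesign
Power users: the redesign 252/419 = 60.1%, Treatment 154/292 = 52.7% → the redesign
Returning users: the redesign 33/46 = 71.7%, Treatment 755/1340 = 56.3% → the redesign
Overall: the redesign 439/1063 = 41.3%, Treatment 913/1667 = 54.8% → Treatment
The redesign wins each user group but Treatment wins overall — the comparison reverses. The redesign's views skew toward new users, which has a lower base rate.

Yes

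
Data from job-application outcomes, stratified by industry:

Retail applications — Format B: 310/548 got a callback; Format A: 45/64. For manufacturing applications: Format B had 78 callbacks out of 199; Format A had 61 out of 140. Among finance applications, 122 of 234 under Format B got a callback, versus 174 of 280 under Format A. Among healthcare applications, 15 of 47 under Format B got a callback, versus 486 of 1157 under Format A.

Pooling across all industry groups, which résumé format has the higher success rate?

Retail: Format B 310/548 = 56.6%, Format A 45/64 = 70.3% → Format A
Manufacturing: Format B 78/199 = 39.2%, Format A 61/140 = 43.6% → Format A
Finance: Format B 122/234 = 52.1%, Format A 174/280 = 62.1% → Format A
Healthcare: Format B 15/47 = 31.9%, Format A 486/1157 = 42.0% → Format A
Overall: Format B 525/1028 = 51.1%, Format A 766/1641 = 46.7% → Format B
(Format A wins every industry group but Format B wins overall — Format A's applications skew toward the low-rate healthcare group.)

Format B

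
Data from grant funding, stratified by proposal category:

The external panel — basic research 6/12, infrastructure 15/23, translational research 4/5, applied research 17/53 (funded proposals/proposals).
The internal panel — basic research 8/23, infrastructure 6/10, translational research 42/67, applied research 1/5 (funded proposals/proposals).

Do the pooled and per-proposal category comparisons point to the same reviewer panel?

No

Basic research: the external panel 6/12 = 50.0%, the internal panel 8/23 = 34.8% → the external panel
Infrastructure: the external panel 15/23 = 65.2%, the internal panel 6/10 = 60.0% → the external panel
Translational research: the external panel 4/5 = 80.0%, the internal panel 42/67 = 62.7% → the external panel
Applied research: the external panel 17/53 = 32.1%, the internal panel 1/5 = 20.0% → the external panel
Overall: the external panel 42/93 = 45.2%, the internal panel 57/105 = 54.3% → the internal panel
The external panel wins each proposal group but the internal panel wins overall — the comparison reverses. The external panel's proposals skew toward applied research, which has a lower base rate.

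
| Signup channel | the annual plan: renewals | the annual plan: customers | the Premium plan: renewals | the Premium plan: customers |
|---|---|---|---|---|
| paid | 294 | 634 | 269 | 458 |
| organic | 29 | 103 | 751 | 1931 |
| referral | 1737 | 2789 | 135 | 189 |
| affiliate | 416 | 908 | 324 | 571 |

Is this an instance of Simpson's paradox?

Yes

Paid: the annual plan 294/634 = 46.4%, the Premium plan 269/458 = 58.7% → the Premium plan
Organic: the annual plan 29/103 = 28.2%, the Premium plan 751/1931 = 38.9% → the Premium plan
Referral: the annual plan 1737/2789 = 62.3%, the Premium plan 135/189 = 71.4% → the Premium plan
Affiliate: the annual plan 416/908 = 45.8%, the Premium plan 324/571 = 56.7% → the Premium plan
Overall: the annual plan 2476/4434 = 55.8%, the Premium plan 1479/3149 = 47.0% → the annual plan
The Premium plan wins each signup group but the annual plan wins overall — the comparison reverses. The Premium plan's customers skew toward organic, which has a lower base rate.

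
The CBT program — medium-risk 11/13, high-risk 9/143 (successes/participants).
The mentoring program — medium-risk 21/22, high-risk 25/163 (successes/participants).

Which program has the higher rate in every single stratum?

the mentoring program

Medium-risk: the CBT program 11/13 = 84.6%, the mentoring program 21/22 = 95.5% → the mentoring program
High-risk: the CBT program 9/143 = 6.3%, the mentoring program 25/163 = 15.3% → the mentoring program
The mentoring program has the higher rate in both groups.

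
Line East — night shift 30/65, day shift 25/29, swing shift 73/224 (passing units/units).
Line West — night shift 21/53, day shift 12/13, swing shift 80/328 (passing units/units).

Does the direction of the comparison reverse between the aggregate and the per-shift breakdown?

No

Night shift: Line East 30/65 = 46.2%, Line West 21/53 = 39.6% → Line East
Day shift: Line East 25/29 = 86.2%, Line West 12/13 = 92.3% → Line West
Swing shift: Line East 73/224 = 32.6%, Line West 80/328 = 24.4% → Line East
Overall: Line East 128/318 = 40.3%, Line West 113/394 = 28.7% → Line East
Neither sweeps: Line East wins 2 of 3 groups, Line West wins 1. Line East wins overall but not every group — no Simpson reversal.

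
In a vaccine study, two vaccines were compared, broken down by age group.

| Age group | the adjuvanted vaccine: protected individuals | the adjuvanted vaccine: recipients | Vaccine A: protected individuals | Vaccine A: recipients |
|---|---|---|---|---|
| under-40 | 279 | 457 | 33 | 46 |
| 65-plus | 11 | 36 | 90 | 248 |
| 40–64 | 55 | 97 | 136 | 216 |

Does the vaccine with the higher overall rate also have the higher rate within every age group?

No

Under-40: the adjuvanted vaccine 279/457 = 61.1%, Vaccine A 33/46 = 71.7% → Vaccine A
65-plus: the adjuvanted vaccine 11/36 = 30.6%, Vaccine A 90/248 = 36.3% → Vaccine A
40–64: the adjuvanted vaccine 55/97 = 56.7%, Vaccine A 136/216 = 63.0% → Vaccine A
Overall: the adjuvanted vaccine 345/590 = 58.5%, Vaccine A 259/510 = 50.8% → the adjuvanted vaccine
Vaccine A wins each age group but the adjuvanted vaccine wins overall — the comparison reverses. Vaccine A's recipients skew toward 65-plus, which has a lower base rate.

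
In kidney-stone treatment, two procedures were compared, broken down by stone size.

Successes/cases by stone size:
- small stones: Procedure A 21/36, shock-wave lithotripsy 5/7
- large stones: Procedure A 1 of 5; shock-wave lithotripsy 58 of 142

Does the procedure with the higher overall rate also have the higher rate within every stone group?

No

Small stones: Procedure A 21/36 = 58.3%, shock-wave lithotripsy 5/7 = 71.4% → shock-wave lithotripsy
Large stones: Procedure A 1/5 = 20.0%, shock-wave lithotripsy 58/142 = 40.8% → shock-wave lithotripsy
Overall: Procedure A 22/41 = 53.7%, shock-wave lithotripsy 63/149 = 42.3% → Procedure A
Shock-wave lithotripsy wins each stone group but Procedure A wins overall — the comparison reverses. Shock-wave lithotripsy's cases skew toward large stones, which has a lower base rate.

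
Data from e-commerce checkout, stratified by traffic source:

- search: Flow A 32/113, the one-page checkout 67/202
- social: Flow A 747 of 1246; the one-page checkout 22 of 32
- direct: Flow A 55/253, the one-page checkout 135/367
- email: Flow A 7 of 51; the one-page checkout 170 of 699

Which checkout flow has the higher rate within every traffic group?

the one-page checkout

Search: Flow A 32/113 = 28.3%, the one-page checkout 67/202 = 33.2% → the one-page checkout
Social: Flow A 747/1246 = 60.0%, the one-page checkout 22/32 = 68.8% → the one-page checkout
Direct: Flow A 55/253 = 21.7%, the one-page checkout 135/367 = 36.8% → the one-page checkout
Email: Flow A 7/51 = 13.7%, the one-page checkout 170/699 = 24.3% → the one-page checkout
The one-page checkout has the higher rate in all 4 groups.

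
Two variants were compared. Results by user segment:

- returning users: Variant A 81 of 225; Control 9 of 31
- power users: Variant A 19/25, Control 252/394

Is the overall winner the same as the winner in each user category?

Returning users: Variant A 81/225 = 36.0%, Control 9/31 = 29.0% → Variant A
Power users: Variant A 19/25 = 76.0%, Control 252/394 = 64.0% → Variant A
Overall: Variant A 100/250 = 40.0%, Control 261/425 = 61.4% → Control
Variant A wins each user group but Control wins overall — the comparison reverses. Variant A's views skew toward returning users, which has a lower base rate.

No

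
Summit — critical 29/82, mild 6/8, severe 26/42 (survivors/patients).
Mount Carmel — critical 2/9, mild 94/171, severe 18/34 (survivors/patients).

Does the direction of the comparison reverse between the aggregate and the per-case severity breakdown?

Yes

Critical: Summit 29/82 = 35.4%, Mount Carmel 2/9 = 22.2% → Summit
Mild: Summit 6/8 = 75.0%, Mount Carmel 94/171 = 55.0% → Summit
Severe: Summit 26/42 = 61.9%, Mount Carmel 18/34 = 52.9% → Summit
Overall: Summit 61/132 = 46.2%, Mount Carmel 114/214 = 53.3% → Mount Carmel
Summit wins each case group but Mount Carmel wins overall — the comparison reverses. Summit's patients skew toward critical, which has a lower base rate.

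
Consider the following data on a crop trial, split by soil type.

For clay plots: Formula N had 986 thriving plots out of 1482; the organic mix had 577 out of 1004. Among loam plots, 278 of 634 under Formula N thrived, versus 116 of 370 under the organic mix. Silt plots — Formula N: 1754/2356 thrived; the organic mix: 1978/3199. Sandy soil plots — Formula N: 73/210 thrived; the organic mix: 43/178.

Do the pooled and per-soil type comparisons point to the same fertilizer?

Yes

Clay: Formula N 986/1482 = 66.5%, the organic mix 577/1004 = 57.5% → Formula N
Loam: Formula N 278/634 = 43.8%, the organic mix 116/370 = 31.4% → Formula N
Silt: Formula N 1754/2356 = 74.4%, the organic mix 1978/3199 = 61.8% → Formula N
Sandy soil: Formula N 73/210 = 34.8%, the organic mix 43/178 = 24.2% → Formula N
Overall: Formula N 3091/4682 = 66.0%, the organic mix 2714/4751 = 57.1% → Formula N
Formula N wins overall and in every soil group — no reversal.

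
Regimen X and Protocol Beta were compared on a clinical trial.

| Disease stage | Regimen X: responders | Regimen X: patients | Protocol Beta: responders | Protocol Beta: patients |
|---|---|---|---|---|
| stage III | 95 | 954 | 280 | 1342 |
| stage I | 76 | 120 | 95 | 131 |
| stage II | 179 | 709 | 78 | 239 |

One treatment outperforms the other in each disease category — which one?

Protocol Beta

Stage III: Regimen X 95/954 = 10.0%, Protocol Beta 280/1342 = 20.9% → Protocol Beta
Stage I: Regimen X 76/120 = 63.3%, Protocol Beta 95/131 = 72.5% → Protocol Beta
Stage II: Regimen X 179/709 = 25.2%, Protocol Beta 78/239 = 32.6% → Protocol Beta
Protocol Beta has the higher rate in all 3 groups.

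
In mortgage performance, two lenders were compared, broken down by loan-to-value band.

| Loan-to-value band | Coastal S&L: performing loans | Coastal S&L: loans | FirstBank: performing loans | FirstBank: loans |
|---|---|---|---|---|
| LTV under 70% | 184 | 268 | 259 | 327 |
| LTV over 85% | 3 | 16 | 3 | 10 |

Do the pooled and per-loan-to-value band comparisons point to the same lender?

LTV under 70%: Coastal S&L 184/268 = 68.7%, FirstBank 259/327 = 79.2% → FirstBank
LTV over 85%: Coastal S&L 3/16 = 18.8%, FirstBank 3/10 = 30.0% → FirstBank
Overall: Coastal S&L 187/284 = 65.8%, FirstBank 262/337 = 77.7% → FirstBank
FirstBank wins overall and in every loan-to-value group — no reversal.

Yes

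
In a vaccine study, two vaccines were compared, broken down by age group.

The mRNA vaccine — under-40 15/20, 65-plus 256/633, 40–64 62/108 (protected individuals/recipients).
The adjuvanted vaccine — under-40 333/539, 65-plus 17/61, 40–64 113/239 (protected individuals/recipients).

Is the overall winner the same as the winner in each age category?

No

Under-40: the mRNA vaccine 15/20 = 75.0%, the adjuvanted vaccine 333/539 = 61.8% → the mRNA vaccine
65-plus: the mRNA vaccine 256/633 = 40.4%, the adjuvanted vaccine 17/61 = 27.9% → the mRNA vaccine
40–64: the mRNA vaccine 62/108 = 57.4%, the adjuvanted vaccine 113/239 = 47.3% → the mRNA vaccine
Overall: the mRNA vaccine 333/761 = 43.8%, the adjuvanted vaccine 463/839 = 55.2% → the adjuvanted vaccine
The mRNA vaccine wins each age group but the adjuvanted vaccine wins overall — the comparison reverses. The mRNA vaccine's recipients skew toward 65-plus, which has a lower base rate.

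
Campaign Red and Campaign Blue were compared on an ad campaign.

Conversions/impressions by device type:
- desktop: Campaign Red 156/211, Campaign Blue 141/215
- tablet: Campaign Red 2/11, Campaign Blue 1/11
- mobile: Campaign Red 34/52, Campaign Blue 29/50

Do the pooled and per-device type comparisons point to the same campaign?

Desktop: Campaign Red 156/211 = 73.9%, Campaign Blue 141/215 = 65.6% → Campaign Red
Tablet: Campaign Red 2/11 = 18.2%, Campaign Blue 1/11 = 9.1% → Campaign Red
Mobile: Campaign Red 34/52 = 65.4%, Campaign Blue 29/50 = 58.0% → Campaign Red
Overall: Campaign Red 192/274 = 70.1%, Campaign Blue 171/276 = 62.0% → Campaign Red
Campaign Red wins overall and in every device group — no reversal.

Yes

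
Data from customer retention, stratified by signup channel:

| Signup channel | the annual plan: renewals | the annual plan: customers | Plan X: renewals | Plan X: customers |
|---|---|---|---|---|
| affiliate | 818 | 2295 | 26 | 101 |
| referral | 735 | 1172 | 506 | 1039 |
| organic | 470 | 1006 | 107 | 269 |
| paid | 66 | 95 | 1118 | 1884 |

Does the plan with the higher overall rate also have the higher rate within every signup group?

No

Affiliate: the annual plan 818/2295 = 35.6%, Plan X 26/101 = 25.7% → the annual plan
Referral: the annual plan 735/1172 = 62.7%, Plan X 506/1039 = 48.7% → the annual plan
Organic: the annual plan 470/1006 = 46.7%, Plan X 107/269 = 39.8% → the annual plan
Paid: the annual plan 66/95 = 69.5%, Plan X 1118/1884 = 59.3% → the annual plan
Overall: the annual plan 2089/4568 = 45.7%, Plan X 1757/3293 = 53.4% → Plan X
The annual plan wins each signup group but Plan X wins overall — the comparison reverses. The annual plan's customers skew toward affiliate, which has a lower base rate.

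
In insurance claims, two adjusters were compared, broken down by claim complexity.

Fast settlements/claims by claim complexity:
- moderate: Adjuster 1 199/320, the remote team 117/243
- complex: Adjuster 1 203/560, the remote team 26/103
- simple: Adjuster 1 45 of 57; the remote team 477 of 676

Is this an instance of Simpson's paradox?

Yes

Moderate: Adjuster 1 199/320 = 62.2%, the remote team 117/243 = 48.1% → Adjuster 1
Complex: Adjuster 1 203/560 = 36.2%, the remote team 26/103 = 25.2% → Adjuster 1
Simple: Adjuster 1 45/57 = 78.9%, the remote team 477/676 = 70.6% → Adjuster 1
Overall: Adjuster 1 447/937 = 47.7%, the remote team 620/1022 = 60.7% → the remote team
Adjuster 1 wins each claim group but the remote team wins overall — the comparison reverses. Adjuster 1's claims skew toward complex, which has a lower base rate.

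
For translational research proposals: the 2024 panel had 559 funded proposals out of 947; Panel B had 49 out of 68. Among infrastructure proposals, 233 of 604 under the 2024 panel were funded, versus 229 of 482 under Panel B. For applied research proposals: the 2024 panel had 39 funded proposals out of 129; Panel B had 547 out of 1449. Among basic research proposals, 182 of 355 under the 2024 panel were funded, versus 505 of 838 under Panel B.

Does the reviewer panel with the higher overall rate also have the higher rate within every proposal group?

No

Translational research: the 2024 panel 559/947 = 59.0%, Panel B 49/68 = 72.1% → Panel B
Infrastructure: the 2024 panel 233/604 = 38.6%, Panel B 229/482 = 47.5% → Panel B
Applied research: the 2024 panel 39/129 = 30.2%, Panel B 547/1449 = 37.8% → Panel B
Basic research: the 2024 panel 182/355 = 51.3%, Panel B 505/838 = 60.3% → Panel B
Overall: the 2024 panel 1013/2035 = 49.8%, Panel B 1330/2837 = 46.9% → the 2024 panel
Panel B wins each proposal group but the 2024 panel wins overall — the comparison reverses. Panel B's proposals skew toward applied research, which has a lower base rate.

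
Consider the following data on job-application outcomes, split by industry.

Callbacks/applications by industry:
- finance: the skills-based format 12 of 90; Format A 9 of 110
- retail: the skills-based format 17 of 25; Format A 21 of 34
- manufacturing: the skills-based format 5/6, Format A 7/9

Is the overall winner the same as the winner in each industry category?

Finance: the skills-based format 12/90 = 13.3%, Format A 9/110 = 8.2% → the skills-based format
Retail: the skills-based format 17/25 = 68.0%, Format A 21/34 = 61.8% → the skills-based format
Manufacturing: the skills-based format 5/6 = 83.3%, Format A 7/9 = 77.8% → the skills-based format
Overall: the skills-based format 34/121 = 28.1%, Format A 37/153 = 24.2% → the skills-based format
The skills-based format wins overall and in every industry group — no reversal.

Yes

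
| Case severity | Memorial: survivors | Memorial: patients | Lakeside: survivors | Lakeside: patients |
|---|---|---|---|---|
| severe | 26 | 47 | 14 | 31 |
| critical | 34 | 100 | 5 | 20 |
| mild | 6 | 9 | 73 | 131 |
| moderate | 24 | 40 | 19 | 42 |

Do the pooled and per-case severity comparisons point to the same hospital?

Severe: Memorial 26/47 = 55.3%, Lakeside 14/31 = 45.2% → Memorial
Critical: Memorial 34/100 = 34.0%, Lakeside 5/20 = 25.0% → Memorial
Mild: Memorial 6/9 = 66.7%, Lakeside 73/131 = 55.7% → Memorial
Moderate: Memorial 24/40 = 60.0%, Lakeside 19/42 = 45.2% → Memorial
Overall: Memorial 90/196 = 45.9%, Lakeside 111/224 = 49.6% → Lakeside
Memorial wins each case group but Lakeside wins overall — the comparison reverses. Memorial's patients skew toward critical, which has a lower base rate.

No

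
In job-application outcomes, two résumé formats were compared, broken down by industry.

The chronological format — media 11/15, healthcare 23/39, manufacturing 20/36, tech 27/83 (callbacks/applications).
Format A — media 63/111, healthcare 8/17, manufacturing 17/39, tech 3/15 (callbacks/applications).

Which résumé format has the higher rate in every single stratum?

the chronological format

Media: the chronological format 11/15 = 73.3%, Format A 63/111 = 56.8% → the chronological format
Healthcare: the chronological format 23/39 = 59.0%, Format A 8/17 = 47.1% → the chronological format
Manufacturing: the chronological format 20/36 = 55.6%, Format A 17/39 = 43.6% → the chronological format
Tech: the chronological format 27/83 = 32.5%, Format A 3/15 = 20.0% → the chronological format
The chronological format has the higher rate in all 4 groups.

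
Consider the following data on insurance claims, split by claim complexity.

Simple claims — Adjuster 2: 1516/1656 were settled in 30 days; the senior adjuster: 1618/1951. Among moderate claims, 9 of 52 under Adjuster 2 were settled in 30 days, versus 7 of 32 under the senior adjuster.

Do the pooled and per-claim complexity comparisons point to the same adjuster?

No

Simple: Adjuster 2 1516/1656 = 91.5%, the senior adjuster 1618/1951 = 82.9% → Adjuster 2
Moderate: Adjuster 2 9/52 = 17.3%, the senior adjuster 7/32 = 21.9% → the senior adjuster
Overall: Adjuster 2 1525/1708 = 89.3%, the senior adjuster 1625/1983 = 81.9% → Adjuster 2
Neither sweeps: Adjuster 2 wins 1 of 2 groups, the senior adjuster wins 1. Adjuster 2 wins overall but not every group — no Simpson reversal.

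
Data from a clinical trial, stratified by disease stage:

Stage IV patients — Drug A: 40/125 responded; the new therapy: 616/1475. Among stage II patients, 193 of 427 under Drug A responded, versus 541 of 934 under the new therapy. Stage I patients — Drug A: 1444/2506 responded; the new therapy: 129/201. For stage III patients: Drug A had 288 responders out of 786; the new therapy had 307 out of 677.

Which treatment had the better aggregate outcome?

Stage IV: Drug A 40/125 = 32.0%, the new therapy 616/1475 = 41.8% → the new therapy
Stage II: Drug A 193/427 = 45.2%, the new therapy 541/934 = 57.9% → the new therapy
Stage I: Drug A 1444/2506 = 57.6%, the new therapy 129/201 = 64.2% → the new therapy
Stage III: Drug A 288/786 = 36.6%, the new therapy 307/677 = 45.3% → the new therapy
Overall: Drug A 1965/3844 = 51.1%, the new therapy 1593/3287 = 48.5% → Drug A
(The new therapy wins every disease group but Drug A wins overall — the new therapy's patients skew toward the low-rate stage IV group.)

Drug A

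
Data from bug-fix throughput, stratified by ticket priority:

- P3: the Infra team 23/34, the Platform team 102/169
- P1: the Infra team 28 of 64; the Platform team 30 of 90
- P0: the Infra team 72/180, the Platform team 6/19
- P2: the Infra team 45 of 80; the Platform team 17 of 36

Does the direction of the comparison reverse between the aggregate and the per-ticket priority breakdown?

P3: the Infra team 23/34 = 67.6%, the Platform team 102/169 = 60.4% → the Infra team
P1: the Infra team 28/64 = 43.8%, the Platform team 30/90 = 33.3% → the Infra team
P0: the Infra team 72/180 = 40.0%, the Platform team 6/19 = 31.6% → the Infra team
P2: the Infra team 45/80 = 56.2%, the Platform team 17/36 = 47.2% → the Infra team
Overall: the Infra team 168/358 = 46.9%, the Platform team 155/314 = 49.4% → the Platform team
The Infra team wins each ticket group but the Platform team wins overall — the comparison reverses. The Infra team's tickets skew toward P0, which has a lower base rate.

Yes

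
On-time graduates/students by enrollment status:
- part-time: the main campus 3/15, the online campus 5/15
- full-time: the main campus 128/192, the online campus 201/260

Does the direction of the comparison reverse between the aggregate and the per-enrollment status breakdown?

No

Part-time: the main campus 3/15 = 20.0%, the online campus 5/15 = 33.3% → the online campus
Full-time: the main campus 128/192 = 66.7%, the online campus 201/260 = 77.3% → the online campus
Overall: the main campus 131/207 = 63.3%, the online campus 206/275 = 74.9% → the online campus
The online campus wins overall and in every enrollment group — no reversal.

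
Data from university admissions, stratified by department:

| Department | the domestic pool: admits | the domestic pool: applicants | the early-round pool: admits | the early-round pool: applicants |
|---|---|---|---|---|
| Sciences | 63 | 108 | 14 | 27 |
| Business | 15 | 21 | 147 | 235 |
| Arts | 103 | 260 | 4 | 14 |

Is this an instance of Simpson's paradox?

Sciences: the domestic pool 63/108 = 58.3%, the early-round pool 14/27 = 51.9% → the domestic pool
Business: the domestic pool 15/21 = 71.4%, the early-round pool 147/235 = 62.6% → the domestic pool
Arts: the domestic pool 103/260 = 39.6%, the early-round pool 4/14 = 28.6% → the domestic pool
Overall: the domestic pool 181/389 = 46.5%, the early-round pool 165/276 = 59.8% → the early-round pool
The domestic pool wins each department group but the early-round pool wins overall — the comparison reverses. The domestic pool's applicants skew toward Arts, which has a lower base rate.

Yes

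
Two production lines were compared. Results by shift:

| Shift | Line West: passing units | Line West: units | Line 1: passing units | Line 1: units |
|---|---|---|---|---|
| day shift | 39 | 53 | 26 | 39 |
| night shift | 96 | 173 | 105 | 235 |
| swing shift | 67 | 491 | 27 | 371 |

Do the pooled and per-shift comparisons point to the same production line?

Yes

Day shift: Line West 39/53 = 73.6%, Line 1 26/39 = 66.7% → Line West
Night shift: Line West 96/173 = 55.5%, Line 1 105/235 = 44.7% → Line West
Swing shift: Line West 67/491 = 13.6%, Line 1 27/371 = 7.3% → Line West
Overall: Line West 202/717 = 28.2%, Line 1 158/645 = 24.5% → Line West
Line West wins overall and in every shift group — no reversal.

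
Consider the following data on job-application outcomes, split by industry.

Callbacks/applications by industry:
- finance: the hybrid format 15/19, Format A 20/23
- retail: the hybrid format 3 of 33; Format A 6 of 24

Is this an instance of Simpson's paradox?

Finance: the hybrid format 15/19 = 78.9%, Format A 20/23 = 87.0% → Format A
Retail: the hybrid format 3/33 = 9.1%, Format A 6/24 = 25.0% → Format A
Overall: the hybrid format 18/52 = 34.6%, Format A 26/47 = 55.3% → Format A
Format A wins overall and in every industry group — no reversal.

No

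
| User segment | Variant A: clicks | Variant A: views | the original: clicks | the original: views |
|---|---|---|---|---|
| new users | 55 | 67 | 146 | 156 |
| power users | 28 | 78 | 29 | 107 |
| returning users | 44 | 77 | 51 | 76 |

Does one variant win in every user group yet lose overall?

No

New users: Variant A 55/67 = 82.1%, the original 146/156 = 93.6% → the original
Power users: Variant A 28/78 = 35.9%, the original 29/107 = 27.1% → Variant A
Returning users: Variant A 44/77 = 57.1%, the original 51/76 = 67.1% → the original
Overall: Variant A 127/222 = 57.2%, the original 226/339 = 66.7% → the original
Neither sweeps: Variant A wins 1 of 3 groups, the original wins 2. The original wins overall but not every group — no Simpson reversal.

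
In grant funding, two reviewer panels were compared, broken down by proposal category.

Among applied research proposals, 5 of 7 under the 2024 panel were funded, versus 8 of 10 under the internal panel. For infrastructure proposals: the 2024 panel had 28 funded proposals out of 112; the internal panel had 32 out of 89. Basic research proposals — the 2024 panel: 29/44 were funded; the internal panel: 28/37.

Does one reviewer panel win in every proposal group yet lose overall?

No

Applied research: the 2024 panel 5/7 = 71.4%, the internal panel 8/10 = 80.0% → the internal panel
Infrastructure: the 2024 panel 28/112 = 25.0%, the internal panel 32/89 = 36.0% → the internal panel
Basic research: the 2024 panel 29/44 = 65.9%, the internal panel 28/37 = 75.7% → the internal panel
Overall: the 2024 panel 62/163 = 38.0%, the internal panel 68/136 = 50.0% → the internal panel
The internal panel wins overall and in every proposal group — no reversal.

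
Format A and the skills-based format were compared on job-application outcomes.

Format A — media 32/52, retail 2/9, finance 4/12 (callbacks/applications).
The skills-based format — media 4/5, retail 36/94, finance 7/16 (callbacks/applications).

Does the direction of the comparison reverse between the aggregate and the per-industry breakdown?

Media: Format A 32/52 = 61.5%, the skills-based format 4/5 = 80.0% → the skills-based format
Retail: Format A 2/9 = 22.2%, the skills-based format 36/94 = 38.3% → the skills-based format
Finance: Format A 4/12 = 33.3%, the skills-based format 7/16 = 43.8% → the skills-based format
Overall: Format A 38/73 = 52.1%, the skills-based format 47/115 = 40.9% → Format A
The skills-based format wins each industry group but Format A wins overall — the comparison reverses. The skills-based format's applications skew toward retail, which has a lower base rate.

Yes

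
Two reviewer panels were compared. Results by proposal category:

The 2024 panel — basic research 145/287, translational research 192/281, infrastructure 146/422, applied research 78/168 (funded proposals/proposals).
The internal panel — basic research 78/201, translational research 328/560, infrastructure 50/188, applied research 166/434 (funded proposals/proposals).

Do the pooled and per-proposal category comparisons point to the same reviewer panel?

Basic research: the 2024 panel 145/287 = 50.5%, the internal panel 78/201 = 38.8% → the 2024 panel
Translational research: the 2024 panel 192/281 = 68.3%, the internal panel 328/560 = 58.6% → the 2024 panel
Infrastructure: the 2024 panel 146/422 = 34.6%, the internal panel 50/188 = 26.6% → the 2024 panel
Applied research: the 2024 panel 78/168 = 46.4%, the internal panel 166/434 = 38.2% → the 2024 panel
Overall: the 2024 panel 561/1158 = 48.4%, the internal panel 622/1383 = 45.0% → the 2024 panel
The 2024 panel wins overall and in every proposal group — no reversal.

Yes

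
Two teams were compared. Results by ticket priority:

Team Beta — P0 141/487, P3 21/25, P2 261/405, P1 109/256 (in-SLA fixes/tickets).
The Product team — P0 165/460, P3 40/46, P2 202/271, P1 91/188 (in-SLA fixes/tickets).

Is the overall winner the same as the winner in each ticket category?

Yes

P0: Team Beta 141/487 = 29.0%, the Product team 165/460 = 35.9% → the Product team
P3: Team Beta 21/25 = 84.0%, the Product team 40/46 = 87.0% → the Product team
P2: Team Beta 261/405 = 64.4%, the Product team 202/271 = 74.5% → the Product team
P1: Team Beta 109/256 = 42.6%, the Product team 91/188 = 48.4% → the Product team
Overall: Team Beta 532/1173 = 45.4%, the Product team 498/965 = 51.6% → the Product team
The Product team wins overall and in every ticket group — no reversal.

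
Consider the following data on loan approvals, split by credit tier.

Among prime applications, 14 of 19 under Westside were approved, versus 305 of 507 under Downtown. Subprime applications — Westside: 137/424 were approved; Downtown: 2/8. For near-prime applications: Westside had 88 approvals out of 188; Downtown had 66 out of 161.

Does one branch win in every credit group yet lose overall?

Prime: Westside 14/19 = 73.7%, Downtown 305/507 = 60.2% → Westside
Subprime: Westside 137/424 = 32.3%, Downtown 2/8 = 25.0% → Westside
Near-prime: Westside 88/188 = 46.8%, Downtown 66/161 = 41.0% → Westside
Overall: Westside 239/631 = 37.9%, Downtown 373/676 = 55.2% → Downtown
Westside wins each credit group but Downtown wins overall — the comparison reverses. Westside's applications skew toward subprime, which has a lower base rate.

Yes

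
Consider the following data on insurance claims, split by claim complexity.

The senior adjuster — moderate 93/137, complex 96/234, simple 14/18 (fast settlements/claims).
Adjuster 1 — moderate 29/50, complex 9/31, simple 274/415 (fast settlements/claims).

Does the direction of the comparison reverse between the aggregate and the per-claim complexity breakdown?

Moderate: the senior adjuster 93/137 = 67.9%, Adjuster 1 29/50 = 58.0% → the senior adjuster
Complex: the senior adjuster 96/234 = 41.0%, Adjuster 1 9/31 = 29.0% → the senior adjuster
Simple: the senior adjuster 14/18 = 77.8%, Adjuster 1 274/415 = 66.0% → the senior adjuster
Overall: the senior adjuster 203/389 = 52.2%, Adjuster 1 312/496 = 62.9% → Adjuster 1
The senior adjuster wins each claim group but Adjuster 1 wins overall — the comparison reverses. The senior adjuster's claims skew toward complex, which has a lower base rate.

Yes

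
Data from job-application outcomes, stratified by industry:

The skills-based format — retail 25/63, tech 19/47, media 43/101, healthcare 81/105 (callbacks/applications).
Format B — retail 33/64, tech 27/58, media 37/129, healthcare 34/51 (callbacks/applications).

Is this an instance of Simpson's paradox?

Retail: the skills-based format 25/63 = 39.7%, Format B 33/64 = 51.6% → Format B
Tech: the skills-based format 19/47 = 40.4%, Format B 27/58 = 46.6% → Format B
Media: the skills-based format 43/101 = 42.6%, Format B 37/129 = 28.7% → the skills-based format
Healthcare: the skills-based format 81/105 = 77.1%, Format B 34/51 = 66.7% → the skills-based format
Overall: the skills-based format 168/316 = 53.2%, Format B 131/302 = 43.4% → the skills-based format
Neither sweeps: the skills-based format wins 2 of 4 groups, Format B wins 2. The skills-based format wins overall but not every group — no Simpson reversal.

No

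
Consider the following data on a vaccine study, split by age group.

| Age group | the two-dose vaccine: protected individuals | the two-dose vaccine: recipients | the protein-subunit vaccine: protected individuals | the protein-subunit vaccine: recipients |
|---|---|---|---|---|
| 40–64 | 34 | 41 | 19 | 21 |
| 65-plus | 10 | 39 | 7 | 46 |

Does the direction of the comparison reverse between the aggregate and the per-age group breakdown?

40–64: the two-dose vaccine 34/41 = 82.9%, the protein-subunit vaccine 19/21 = 90.5% → the protein-subunit vaccine
65-plus: the two-dose vaccine 10/39 = 25.6%, the protein-subunit vaccine 7/46 = 15.2% → the two-dose vaccine
Overall: the two-dose vaccine 44/80 = 55.0%, the protein-subunit vaccine 26/67 = 38.8% → the two-dose vaccine
Neither sweeps: the two-dose vaccine wins 1 of 2 groups, the protein-subunit vaccine wins 1. The two-dose vaccine wins overall but not every group — no Simpson reversal.

No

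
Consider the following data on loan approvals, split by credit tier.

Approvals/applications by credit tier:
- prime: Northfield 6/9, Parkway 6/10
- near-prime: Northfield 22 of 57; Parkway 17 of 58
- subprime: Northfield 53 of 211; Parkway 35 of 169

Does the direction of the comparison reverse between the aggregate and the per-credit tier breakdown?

Prime: Northfield 6/9 = 66.7%, Parkway 6/10 = 60.0% → Northfield
Near-prime: Northfield 22/57 = 38.6%, Parkway 17/58 = 29.3% → Northfield
Subprime: Northfield 53/211 = 25.1%, Parkway 35/169 = 20.7% → Northfield
Overall: Northfield 81/277 = 29.2%, Parkway 58/237 = 24.5% → Northfield
Northfield wins overall and in every credit group — no reversal.

No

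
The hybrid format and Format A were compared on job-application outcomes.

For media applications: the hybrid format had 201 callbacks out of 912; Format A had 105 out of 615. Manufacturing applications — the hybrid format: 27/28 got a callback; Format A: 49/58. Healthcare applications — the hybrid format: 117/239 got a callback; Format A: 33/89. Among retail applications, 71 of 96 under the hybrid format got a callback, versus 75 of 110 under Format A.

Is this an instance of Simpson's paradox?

No

Media: the hybrid format 201/912 = 22.0%, Format A 105/615 = 17.1% → the hybrid format
Manufacturing: the hybrid format 27/28 = 96.4%, Format A 49/58 = 84.5% → the hybrid format
Healthcare: the hybrid format 117/239 = 49.0%, Format A 33/89 = 37.1% → the hybrid format
Retail: the hybrid format 71/96 = 74.0%, Format A 75/110 = 68.2% → the hybrid format
Overall: the hybrid format 416/1275 = 32.6%, Format A 262/872 = 30.0% → the hybrid format
The hybrid format wins overall and in every industry group — no reversal.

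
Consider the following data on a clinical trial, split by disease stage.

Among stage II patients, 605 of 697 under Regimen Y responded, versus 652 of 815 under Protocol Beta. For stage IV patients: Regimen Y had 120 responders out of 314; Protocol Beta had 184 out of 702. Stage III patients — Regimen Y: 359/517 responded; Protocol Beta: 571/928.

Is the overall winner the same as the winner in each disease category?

Yes

Stage II: Regimen Y 605/697 = 86.8%, Protocol Beta 652/815 = 80.0% → Regimen Y
Stage IV: Regimen Y 120/314 = 38.2%, Protocol Beta 184/702 = 26.2% → Regimen Y
Stage III: Regimen Y 359/517 = 69.4%, Protocol Beta 571/928 = 61.5% → Regimen Y
Overall: Regimen Y 1084/1528 = 70.9%, Protocol Beta 1407/2445 = 57.5% → Regimen Y
Regimen Y wins overall and in every disease group — no reversal.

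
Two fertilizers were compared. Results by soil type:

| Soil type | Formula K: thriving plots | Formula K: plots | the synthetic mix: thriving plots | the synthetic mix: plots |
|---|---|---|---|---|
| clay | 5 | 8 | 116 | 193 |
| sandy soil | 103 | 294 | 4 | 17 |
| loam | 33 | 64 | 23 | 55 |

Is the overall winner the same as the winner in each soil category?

No

Clay: Formula K 5/8 = 62.5%, the synthetic mix 116/193 = 60.1% → Formula K
Sandy soil: Formula K 103/294 = 35.0%, the synthetic mix 4/17 = 23.5% → Formula K
Loam: Formula K 33/64 = 51.6%, the synthetic mix 23/55 = 41.8% → Formula K
Overall: Formula K 141/366 = 38.5%, the synthetic mix 143/265 = 54.0% → the synthetic mix
Formula K wins each soil group but the synthetic mix wins overall — the comparison reverses. Formula K's plots skew toward sandy soil, which has a lower base rate.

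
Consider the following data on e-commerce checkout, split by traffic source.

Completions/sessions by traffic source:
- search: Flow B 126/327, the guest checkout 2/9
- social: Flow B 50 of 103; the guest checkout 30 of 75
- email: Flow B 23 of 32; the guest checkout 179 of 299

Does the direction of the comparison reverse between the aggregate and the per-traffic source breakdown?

Yes

Search: Flow B 126/327 = 38.5%, the guest checkout 2/9 = 22.2% → Flow B
Social: Flow B 50/103 = 48.5%, the guest checkout 30/75 = 40.0% → Flow B
Email: Flow B 23/32 = 71.9%, the guest checkout 179/299 = 59.9% → Flow B
Overall: Flow B 199/462 = 43.1%, the guest checkout 211/383 = 55.1% → the guest checkout
Flow B wins each traffic group but the guest checkout wins overall — the comparison reverses. Flow B's sessions skew toward search, which has a lower base rate.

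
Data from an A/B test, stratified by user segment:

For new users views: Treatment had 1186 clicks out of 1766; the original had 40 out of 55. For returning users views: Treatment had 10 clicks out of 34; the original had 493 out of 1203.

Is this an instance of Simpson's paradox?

New users: Treatment 1186/1766 = 67.2%, the original 40/55 = 72.7% → the original
Returning users: Treatment 10/34 = 29.4%, the original 493/1203 = 41.0% → the original
Overall: Treatment 1196/1800 = 66.4%, the original 533/1258 = 42.4% → Treatment
The original wins each user group but Treatment wins overall — the comparison reverses. The original's views skew toward returning users, which has a lower base rate.

Yes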